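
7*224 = 1568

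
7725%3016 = 1693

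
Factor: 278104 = 2^3 * 34763^1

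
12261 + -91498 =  - 79237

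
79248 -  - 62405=141653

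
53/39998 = 53/39998 = 0.00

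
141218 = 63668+77550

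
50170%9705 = 1645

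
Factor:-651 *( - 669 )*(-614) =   -  267408666 = -  2^1*3^2*7^1*31^1 * 223^1*307^1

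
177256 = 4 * 44314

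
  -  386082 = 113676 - 499758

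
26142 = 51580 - 25438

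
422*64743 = 27321546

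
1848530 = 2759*670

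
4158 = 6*693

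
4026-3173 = 853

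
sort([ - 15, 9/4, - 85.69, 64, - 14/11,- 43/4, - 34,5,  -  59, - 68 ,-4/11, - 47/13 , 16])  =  [ -85.69,-68, - 59  , - 34, - 15,  -  43/4,-47/13,-14/11, - 4/11, 9/4,  5,16, 64]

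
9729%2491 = 2256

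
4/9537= 4/9537 = 0.00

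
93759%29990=3789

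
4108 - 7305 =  - 3197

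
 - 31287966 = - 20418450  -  10869516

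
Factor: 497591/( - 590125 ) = - 5^( - 3)*  19^1 *4721^( - 1)*26189^1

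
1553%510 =23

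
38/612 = 19/306=0.06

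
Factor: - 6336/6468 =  - 48/49 =- 2^4*3^1*7^( - 2) 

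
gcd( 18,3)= 3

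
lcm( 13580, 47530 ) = 95060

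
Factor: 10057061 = 7^1*19^1*75617^1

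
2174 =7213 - 5039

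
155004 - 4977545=-4822541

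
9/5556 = 3/1852  =  0.00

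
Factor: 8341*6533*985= 53674376705 = 5^1*19^1 * 47^1*  139^1*197^1*439^1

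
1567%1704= 1567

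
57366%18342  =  2340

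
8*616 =4928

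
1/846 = 1/846 =0.00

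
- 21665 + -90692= - 112357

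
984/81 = 12 + 4/27 = 12.15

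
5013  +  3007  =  8020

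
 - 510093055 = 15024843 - 525117898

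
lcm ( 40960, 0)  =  0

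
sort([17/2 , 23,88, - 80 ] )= [  -  80,17/2, 23,88 ]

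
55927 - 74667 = -18740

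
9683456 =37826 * 256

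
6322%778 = 98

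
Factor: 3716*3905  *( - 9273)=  - 2^2 * 3^1* 5^1 *11^2*71^1*281^1*929^1 = - 134560317540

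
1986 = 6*331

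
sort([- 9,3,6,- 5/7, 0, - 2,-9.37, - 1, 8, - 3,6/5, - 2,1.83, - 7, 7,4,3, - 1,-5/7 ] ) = [-9.37,-9, - 7,-3, - 2, - 2,-1, - 1 ,-5/7,-5/7, 0,6/5,1.83,3,3, 4, 6,7,8 ]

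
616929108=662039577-45110469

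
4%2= 0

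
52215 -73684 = - 21469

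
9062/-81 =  - 112 +10/81 = - 111.88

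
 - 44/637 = -44/637 = - 0.07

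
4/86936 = 1/21734  =  0.00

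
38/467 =38/467 = 0.08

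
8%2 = 0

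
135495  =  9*15055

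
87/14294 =87/14294 = 0.01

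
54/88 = 27/44 = 0.61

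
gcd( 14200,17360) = 40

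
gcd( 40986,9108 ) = 4554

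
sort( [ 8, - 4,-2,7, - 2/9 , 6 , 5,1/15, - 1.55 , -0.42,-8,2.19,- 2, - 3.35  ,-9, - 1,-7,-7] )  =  [-9,-8, -7,-7,- 4, - 3.35, -2,-2,- 1.55, - 1,- 0.42, - 2/9 , 1/15,2.19, 5, 6, 7,8] 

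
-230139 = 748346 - 978485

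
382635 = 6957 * 55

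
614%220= 174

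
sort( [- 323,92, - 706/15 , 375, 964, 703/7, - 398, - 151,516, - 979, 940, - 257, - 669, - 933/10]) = [- 979,  -  669, -398, - 323, - 257, - 151, - 933/10, - 706/15, 92,703/7, 375, 516,940,964]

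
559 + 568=1127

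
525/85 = 6 + 3/17  =  6.18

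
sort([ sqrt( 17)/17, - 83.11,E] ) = [-83.11 , sqrt(17 ) /17,E ]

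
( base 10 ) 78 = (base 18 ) 46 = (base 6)210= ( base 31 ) 2g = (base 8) 116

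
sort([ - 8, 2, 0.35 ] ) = [-8, 0.35, 2]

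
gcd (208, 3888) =16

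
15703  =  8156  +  7547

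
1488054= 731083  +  756971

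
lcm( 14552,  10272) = 174624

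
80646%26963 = 26720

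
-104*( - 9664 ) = 1005056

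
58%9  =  4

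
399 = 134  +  265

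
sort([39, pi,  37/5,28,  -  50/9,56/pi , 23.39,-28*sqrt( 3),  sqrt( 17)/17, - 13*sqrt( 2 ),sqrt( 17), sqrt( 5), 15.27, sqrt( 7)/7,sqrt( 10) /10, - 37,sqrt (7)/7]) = [ - 28*sqrt( 3),-37, - 13*sqrt( 2), - 50/9,sqrt( 17) /17 , sqrt( 10 )/10, sqrt( 7 ) /7,sqrt( 7)/7,sqrt(5),pi, sqrt( 17),37/5,15.27,56/pi,23.39,28,39]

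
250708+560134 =810842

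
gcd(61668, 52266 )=6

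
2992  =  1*2992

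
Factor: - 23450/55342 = - 25/59  =  -5^2*59^( - 1 )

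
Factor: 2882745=3^2 * 5^1 * 29^1 * 47^2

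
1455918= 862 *1689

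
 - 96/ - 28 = 3 + 3/7 = 3.43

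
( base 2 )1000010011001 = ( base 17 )EBG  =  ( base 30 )4LJ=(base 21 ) 9D7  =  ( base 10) 4249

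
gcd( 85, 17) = 17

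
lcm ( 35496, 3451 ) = 248472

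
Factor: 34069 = 7^1 * 31^1*157^1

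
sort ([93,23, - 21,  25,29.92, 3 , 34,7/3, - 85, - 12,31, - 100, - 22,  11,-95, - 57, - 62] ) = [ - 100,-95, - 85, - 62, - 57, - 22,-21, - 12 , 7/3, 3, 11, 23 , 25,  29.92,31, 34, 93 ]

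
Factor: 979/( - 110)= - 2^( - 1) * 5^( - 1 ) *89^1 = - 89/10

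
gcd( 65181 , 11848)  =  1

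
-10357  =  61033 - 71390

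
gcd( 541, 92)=1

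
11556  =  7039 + 4517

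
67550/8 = 33775/4= 8443.75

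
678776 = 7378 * 92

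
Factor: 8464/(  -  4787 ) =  - 2^4*23^2*4787^( - 1)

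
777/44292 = 259/14764 = 0.02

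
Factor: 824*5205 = 2^3 * 3^1 * 5^1*103^1* 347^1=4288920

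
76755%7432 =2435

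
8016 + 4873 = 12889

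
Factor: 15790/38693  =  2^1*5^1 * 1579^1*38693^( - 1) 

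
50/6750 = 1/135=0.01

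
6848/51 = 6848/51 = 134.27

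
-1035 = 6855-7890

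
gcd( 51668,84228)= 4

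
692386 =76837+615549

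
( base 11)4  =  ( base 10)4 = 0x4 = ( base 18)4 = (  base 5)4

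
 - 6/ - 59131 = 6/59131 = 0.00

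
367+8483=8850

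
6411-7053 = -642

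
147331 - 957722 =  -810391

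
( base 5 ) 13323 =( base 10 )1088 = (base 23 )217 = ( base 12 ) 768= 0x440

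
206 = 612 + -406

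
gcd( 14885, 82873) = 1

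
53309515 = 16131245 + 37178270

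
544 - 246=298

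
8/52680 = 1/6585  =  0.00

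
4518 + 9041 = 13559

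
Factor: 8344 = 2^3  *  7^1*149^1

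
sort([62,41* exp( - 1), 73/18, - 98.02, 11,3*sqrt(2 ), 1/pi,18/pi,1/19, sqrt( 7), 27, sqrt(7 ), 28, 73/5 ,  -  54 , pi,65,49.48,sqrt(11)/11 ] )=[ - 98.02,- 54,1/19,sqrt( 11 )/11,1/pi,sqrt( 7), sqrt(7)  ,  pi,73/18,3*sqrt( 2),18/pi,11,73/5,  41*exp(  -  1),27 , 28, 49.48, 62,65]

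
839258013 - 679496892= 159761121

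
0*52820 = 0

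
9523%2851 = 970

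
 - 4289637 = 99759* (-43 )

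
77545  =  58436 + 19109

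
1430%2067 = 1430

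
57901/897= 57901/897 = 64.55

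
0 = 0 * 35138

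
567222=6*94537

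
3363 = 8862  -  5499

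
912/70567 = 912/70567 = 0.01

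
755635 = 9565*79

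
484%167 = 150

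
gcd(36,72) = 36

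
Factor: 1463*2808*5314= 2^4*3^3*7^1*11^1*13^1*19^1*2657^1=21830464656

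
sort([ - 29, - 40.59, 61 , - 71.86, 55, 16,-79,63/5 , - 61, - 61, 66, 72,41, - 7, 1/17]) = [-79, -71.86, - 61, - 61,-40.59,-29, - 7, 1/17, 63/5, 16, 41,55 , 61,66,72] 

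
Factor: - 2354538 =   -  2^1*3^1*392423^1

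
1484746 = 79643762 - 78159016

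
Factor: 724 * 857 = 620468 = 2^2*181^1*857^1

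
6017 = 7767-1750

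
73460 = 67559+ 5901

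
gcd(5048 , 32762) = 2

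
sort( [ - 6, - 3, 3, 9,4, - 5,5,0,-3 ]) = [ -6, - 5,-3, - 3,0,3,4,5, 9] 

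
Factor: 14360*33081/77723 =2^3*3^1 *5^1*359^1 * 11027^1*77723^ ( - 1)=475043160/77723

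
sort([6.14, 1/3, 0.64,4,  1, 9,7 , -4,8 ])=[ - 4, 1/3,0.64, 1 , 4,6.14,7,8,9 ] 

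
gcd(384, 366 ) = 6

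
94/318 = 47/159 = 0.30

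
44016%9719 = 5140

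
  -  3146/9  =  -3146/9 = - 349.56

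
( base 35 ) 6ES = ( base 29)9A9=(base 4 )1322330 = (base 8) 17274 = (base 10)7868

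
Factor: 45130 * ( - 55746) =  - 2515816980 = - 2^2*3^2*5^1*19^1 * 163^1 * 4513^1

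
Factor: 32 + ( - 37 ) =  - 5^1= - 5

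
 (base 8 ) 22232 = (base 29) B43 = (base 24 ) g6a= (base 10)9370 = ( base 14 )35b4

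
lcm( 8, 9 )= 72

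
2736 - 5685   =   - 2949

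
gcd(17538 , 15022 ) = 74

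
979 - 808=171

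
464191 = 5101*91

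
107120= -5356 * (  -  20 )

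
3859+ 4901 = 8760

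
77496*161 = 12476856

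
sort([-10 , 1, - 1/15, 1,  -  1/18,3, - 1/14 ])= [ - 10, - 1/14, - 1/15, - 1/18 , 1,  1,  3]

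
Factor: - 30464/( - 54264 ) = 2^5*3^( - 1) * 19^( - 1) = 32/57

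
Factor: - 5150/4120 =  - 5/4 = - 2^( -2)*5^1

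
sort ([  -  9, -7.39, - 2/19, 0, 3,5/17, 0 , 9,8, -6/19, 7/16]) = [-9  , - 7.39,-6/19, -2/19,0, 0,5/17, 7/16,  3,8, 9]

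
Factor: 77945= 5^1*7^1*17^1 * 131^1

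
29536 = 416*71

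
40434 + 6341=46775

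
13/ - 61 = -13/61 = - 0.21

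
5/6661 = 5/6661 = 0.00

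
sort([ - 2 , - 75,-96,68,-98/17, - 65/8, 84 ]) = [ - 96, - 75, - 65/8, - 98/17, - 2,68,  84]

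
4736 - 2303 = 2433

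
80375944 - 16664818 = 63711126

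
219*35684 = 7814796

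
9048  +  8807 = 17855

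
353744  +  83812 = 437556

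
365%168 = 29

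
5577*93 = 518661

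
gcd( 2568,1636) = 4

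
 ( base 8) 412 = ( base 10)266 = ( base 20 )D6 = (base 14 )150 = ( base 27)9n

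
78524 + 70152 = 148676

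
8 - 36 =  - 28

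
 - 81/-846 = 9/94 = 0.10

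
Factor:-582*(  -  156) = 2^3*3^2*13^1 * 97^1 = 90792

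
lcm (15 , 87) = 435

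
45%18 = 9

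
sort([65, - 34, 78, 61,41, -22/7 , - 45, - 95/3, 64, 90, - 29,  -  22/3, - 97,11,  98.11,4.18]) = [-97, - 45,-34, - 95/3,  -  29, - 22/3, -22/7, 4.18, 11, 41, 61,64, 65, 78, 90, 98.11 ]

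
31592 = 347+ 31245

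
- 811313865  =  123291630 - 934605495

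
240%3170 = 240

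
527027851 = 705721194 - 178693343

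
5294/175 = 30 + 44/175 = 30.25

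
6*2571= 15426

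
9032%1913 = 1380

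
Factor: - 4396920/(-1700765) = 79944/30923  =  2^3 *3^1 *17^( - 2)*  107^( - 1 )*3331^1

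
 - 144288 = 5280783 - 5425071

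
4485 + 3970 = 8455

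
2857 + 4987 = 7844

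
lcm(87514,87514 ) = 87514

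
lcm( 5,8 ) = 40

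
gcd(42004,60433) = 1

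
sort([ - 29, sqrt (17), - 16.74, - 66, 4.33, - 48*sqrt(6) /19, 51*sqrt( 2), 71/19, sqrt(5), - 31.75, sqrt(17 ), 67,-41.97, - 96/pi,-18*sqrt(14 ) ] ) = [ - 18*sqrt(14 ), - 66,-41.97, - 31.75, - 96/pi, - 29, - 16.74, - 48*sqrt(6)/19, sqrt( 5), 71/19,sqrt( 17), sqrt(17 ), 4.33, 67, 51*sqrt( 2)] 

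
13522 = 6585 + 6937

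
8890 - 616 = 8274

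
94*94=8836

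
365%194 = 171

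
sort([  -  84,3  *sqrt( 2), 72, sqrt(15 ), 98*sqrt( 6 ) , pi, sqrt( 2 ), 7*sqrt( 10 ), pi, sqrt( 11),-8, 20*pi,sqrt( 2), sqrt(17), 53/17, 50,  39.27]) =[ - 84, - 8, sqrt( 2), sqrt( 2 ),  53/17, pi,pi, sqrt(11), sqrt( 15) , sqrt( 17),3*sqrt ( 2),  7*sqrt( 10 ), 39.27,  50, 20 * pi, 72, 98*sqrt( 6 ) ] 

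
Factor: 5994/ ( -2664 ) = -2^( - 2)*3^2 = - 9/4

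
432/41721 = 144/13907 = 0.01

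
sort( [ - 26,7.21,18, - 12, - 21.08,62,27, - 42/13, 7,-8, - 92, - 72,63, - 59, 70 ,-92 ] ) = [ - 92, - 92, - 72, - 59 ,-26, - 21.08, - 12,-8, - 42/13  ,  7 , 7.21, 18,  27,62,63, 70] 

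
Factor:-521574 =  -2^1*3^1 * 86929^1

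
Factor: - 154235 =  - 5^1*109^1*283^1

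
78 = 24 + 54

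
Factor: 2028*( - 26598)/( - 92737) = 53940744/92737 = 2^3*3^2*11^1 * 13^3*31^1*92737^(-1) 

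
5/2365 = 1/473 = 0.00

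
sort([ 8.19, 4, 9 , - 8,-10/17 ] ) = [-8, - 10/17, 4,8.19,  9 ]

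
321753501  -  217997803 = 103755698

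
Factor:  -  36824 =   -  2^3*4603^1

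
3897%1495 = 907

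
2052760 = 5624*365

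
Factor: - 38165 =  - 5^1*17^1*449^1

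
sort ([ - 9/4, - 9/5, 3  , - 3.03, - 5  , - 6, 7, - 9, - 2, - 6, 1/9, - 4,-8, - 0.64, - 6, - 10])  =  [ - 10 ,-9, - 8, - 6, - 6,- 6, - 5  , - 4, - 3.03, - 9/4 , - 2, - 9/5, - 0.64, 1/9,3,  7]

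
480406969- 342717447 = 137689522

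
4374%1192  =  798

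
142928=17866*8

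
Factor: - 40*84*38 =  - 2^6*3^1*5^1*7^1*19^1 =- 127680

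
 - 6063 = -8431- - 2368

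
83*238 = 19754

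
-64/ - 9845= 64/9845 = 0.01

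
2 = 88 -86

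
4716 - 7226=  - 2510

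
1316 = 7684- 6368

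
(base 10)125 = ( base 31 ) 41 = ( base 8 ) 175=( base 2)1111101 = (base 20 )65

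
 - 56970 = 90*(-633) 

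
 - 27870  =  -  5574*5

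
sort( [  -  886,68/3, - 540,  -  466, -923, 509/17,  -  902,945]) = [ - 923, - 902, - 886,-540, - 466,68/3,509/17, 945]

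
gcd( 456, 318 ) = 6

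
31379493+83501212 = 114880705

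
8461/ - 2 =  - 4231 + 1/2 = - 4230.50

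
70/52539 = 70/52539 = 0.00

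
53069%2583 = 1409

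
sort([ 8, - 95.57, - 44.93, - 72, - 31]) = [-95.57, - 72, - 44.93,-31,8] 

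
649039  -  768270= -119231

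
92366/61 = 1514  +  12/61 = 1514.20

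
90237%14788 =1509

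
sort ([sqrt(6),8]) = [ sqrt( 6), 8]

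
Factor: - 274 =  - 2^1*137^1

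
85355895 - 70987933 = 14367962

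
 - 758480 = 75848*( - 10 )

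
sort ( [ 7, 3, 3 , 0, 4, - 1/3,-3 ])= [-3, -1/3,0, 3, 3, 4, 7]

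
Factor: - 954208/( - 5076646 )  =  2^4*29819^1*2538323^(-1 )=   477104/2538323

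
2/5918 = 1/2959 = 0.00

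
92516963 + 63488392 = 156005355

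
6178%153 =58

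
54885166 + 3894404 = 58779570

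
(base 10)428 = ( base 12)2B8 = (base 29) EM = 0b110101100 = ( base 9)525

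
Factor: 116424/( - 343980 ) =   -  22/65 = -  2^1*5^( - 1)*11^1  *13^( - 1 ) 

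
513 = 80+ 433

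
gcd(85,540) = 5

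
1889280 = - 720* (-2624)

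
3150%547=415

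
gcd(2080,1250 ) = 10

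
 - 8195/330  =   - 25 + 1/6  =  - 24.83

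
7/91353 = 7/91353 = 0.00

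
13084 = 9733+3351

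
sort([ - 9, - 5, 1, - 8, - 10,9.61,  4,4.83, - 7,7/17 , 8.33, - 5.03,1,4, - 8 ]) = [ - 10, - 9, - 8,- 8, - 7, - 5.03,-5,7/17, 1,1,4,4,4.83, 8.33,9.61 ]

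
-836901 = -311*2691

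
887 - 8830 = -7943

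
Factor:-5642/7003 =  - 2^1*7^1*13^1*31^1*47^( - 1)*149^( - 1)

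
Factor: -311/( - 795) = 3^( - 1 ) * 5^( - 1) * 53^( - 1)*311^1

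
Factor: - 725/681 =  - 3^( - 1) * 5^2*29^1*227^ (-1 ) 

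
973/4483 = 973/4483 = 0.22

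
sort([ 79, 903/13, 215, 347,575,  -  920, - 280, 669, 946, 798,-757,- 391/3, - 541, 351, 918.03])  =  [-920, - 757,-541,-280, - 391/3, 903/13,79,215, 347,351,575,669, 798, 918.03, 946] 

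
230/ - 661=-1+431/661=-  0.35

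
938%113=34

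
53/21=2 + 11/21 = 2.52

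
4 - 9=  - 5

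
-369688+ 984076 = 614388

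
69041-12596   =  56445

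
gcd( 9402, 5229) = 3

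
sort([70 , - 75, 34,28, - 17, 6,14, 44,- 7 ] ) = [ - 75, - 17 ,-7,6,14, 28,34,44, 70 ] 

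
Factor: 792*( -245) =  -194040 = -2^3*3^2 * 5^1*7^2 * 11^1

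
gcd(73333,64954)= 1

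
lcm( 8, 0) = 0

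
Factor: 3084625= 5^3 * 24677^1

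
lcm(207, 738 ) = 16974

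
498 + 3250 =3748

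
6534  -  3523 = 3011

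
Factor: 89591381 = 11^1*8144671^1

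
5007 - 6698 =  - 1691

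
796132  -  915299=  -119167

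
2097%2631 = 2097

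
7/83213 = 7/83213  =  0.00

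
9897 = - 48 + 9945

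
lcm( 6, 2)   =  6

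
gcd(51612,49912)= 68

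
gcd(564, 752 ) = 188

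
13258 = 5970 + 7288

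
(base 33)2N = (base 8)131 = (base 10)89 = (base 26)3B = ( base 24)3H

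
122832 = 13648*9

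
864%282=18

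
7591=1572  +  6019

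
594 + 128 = 722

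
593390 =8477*70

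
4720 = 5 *944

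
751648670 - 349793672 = 401854998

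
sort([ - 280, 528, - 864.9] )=[ - 864.9, - 280, 528] 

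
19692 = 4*4923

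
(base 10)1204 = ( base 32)15K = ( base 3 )1122121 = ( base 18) 3cg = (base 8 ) 2264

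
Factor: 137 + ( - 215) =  - 78=- 2^1*3^1*13^1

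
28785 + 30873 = 59658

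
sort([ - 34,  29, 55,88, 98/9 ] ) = [ - 34,98/9, 29, 55,88] 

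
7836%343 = 290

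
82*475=38950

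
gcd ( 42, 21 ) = 21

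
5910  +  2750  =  8660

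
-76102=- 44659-31443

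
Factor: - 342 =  - 2^1 * 3^2*19^1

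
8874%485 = 144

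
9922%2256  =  898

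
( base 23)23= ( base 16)31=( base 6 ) 121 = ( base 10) 49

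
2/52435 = 2/52435 = 0.00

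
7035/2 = 3517 +1/2 =3517.50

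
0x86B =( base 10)2155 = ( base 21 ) 4ID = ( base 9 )2854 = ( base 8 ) 4153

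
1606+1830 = 3436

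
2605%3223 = 2605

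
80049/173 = 80049/173 = 462.71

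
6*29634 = 177804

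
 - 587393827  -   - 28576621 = -558817206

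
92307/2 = 46153 + 1/2=46153.50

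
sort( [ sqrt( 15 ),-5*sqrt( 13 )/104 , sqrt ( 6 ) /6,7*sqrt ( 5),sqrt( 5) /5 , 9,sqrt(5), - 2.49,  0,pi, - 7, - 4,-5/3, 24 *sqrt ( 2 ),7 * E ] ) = [ - 7,-4, - 2.49,- 5/3,-5 *sqrt( 13) /104, 0,sqrt( 6 ) /6 , sqrt (5 ) /5, sqrt(5 ),pi, sqrt(15),9,7 * sqrt (5), 7 *E,24*sqrt( 2 ) ] 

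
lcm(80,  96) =480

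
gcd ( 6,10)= 2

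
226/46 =4 + 21/23 = 4.91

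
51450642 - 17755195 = 33695447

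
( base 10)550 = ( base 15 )26a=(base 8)1046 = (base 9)671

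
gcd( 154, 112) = 14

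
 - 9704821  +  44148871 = 34444050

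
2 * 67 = 134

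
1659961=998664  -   -661297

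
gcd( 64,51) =1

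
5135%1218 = 263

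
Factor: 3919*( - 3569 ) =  - 43^1*83^1* 3919^1=- 13986911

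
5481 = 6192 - 711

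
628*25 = 15700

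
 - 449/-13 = 449/13 = 34.54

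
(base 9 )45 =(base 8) 51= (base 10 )41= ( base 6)105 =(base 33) 18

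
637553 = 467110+170443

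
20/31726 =10/15863 = 0.00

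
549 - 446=103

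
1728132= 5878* 294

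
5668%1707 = 547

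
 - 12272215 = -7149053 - 5123162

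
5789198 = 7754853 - 1965655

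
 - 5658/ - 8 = 707  +  1/4 = 707.25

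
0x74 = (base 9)138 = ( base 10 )116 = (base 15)7B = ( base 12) 98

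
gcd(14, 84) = 14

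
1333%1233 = 100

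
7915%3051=1813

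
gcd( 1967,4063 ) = 1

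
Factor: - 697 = -17^1*41^1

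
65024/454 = 32512/227= 143.22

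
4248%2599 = 1649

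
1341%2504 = 1341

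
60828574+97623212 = 158451786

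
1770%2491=1770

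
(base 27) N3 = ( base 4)21300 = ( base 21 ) 18F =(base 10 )624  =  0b1001110000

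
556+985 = 1541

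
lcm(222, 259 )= 1554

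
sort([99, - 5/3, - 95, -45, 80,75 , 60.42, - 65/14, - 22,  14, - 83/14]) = [ - 95, - 45 ,-22, - 83/14, - 65/14,-5/3 , 14, 60.42,75 , 80,99]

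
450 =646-196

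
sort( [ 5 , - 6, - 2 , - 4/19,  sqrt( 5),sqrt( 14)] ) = [ -6 , - 2,  -  4/19,  sqrt(5 ),  sqrt( 14), 5]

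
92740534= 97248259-4507725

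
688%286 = 116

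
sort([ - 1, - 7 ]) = [ -7 , - 1 ] 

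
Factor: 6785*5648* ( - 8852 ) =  - 2^6*5^1*23^1*59^1*353^1*2213^1 = - 339223511360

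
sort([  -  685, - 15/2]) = [ - 685, - 15/2] 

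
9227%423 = 344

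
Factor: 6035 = 5^1*17^1*71^1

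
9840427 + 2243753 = 12084180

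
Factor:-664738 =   -  2^1*29^1*73^1*157^1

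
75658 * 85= 6430930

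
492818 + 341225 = 834043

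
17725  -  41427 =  - 23702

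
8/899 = 8/899 = 0.01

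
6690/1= 6690 = 6690.00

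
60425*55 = 3323375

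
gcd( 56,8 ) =8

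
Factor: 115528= 2^3 *7^1 * 2063^1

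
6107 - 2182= 3925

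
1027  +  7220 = 8247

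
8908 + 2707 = 11615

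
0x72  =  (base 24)4I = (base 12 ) 96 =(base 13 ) 8a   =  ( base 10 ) 114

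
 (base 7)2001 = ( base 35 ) jm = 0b1010101111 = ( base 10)687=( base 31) M5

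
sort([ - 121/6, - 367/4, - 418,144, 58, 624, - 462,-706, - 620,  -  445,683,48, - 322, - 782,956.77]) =[ - 782, - 706, - 620,  -  462, - 445, - 418, - 322, - 367/4, - 121/6,48,  58, 144,624,683,956.77] 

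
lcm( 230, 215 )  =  9890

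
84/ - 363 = -1+93/121 = -0.23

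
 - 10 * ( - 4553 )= 45530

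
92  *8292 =762864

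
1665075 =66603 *25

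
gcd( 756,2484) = 108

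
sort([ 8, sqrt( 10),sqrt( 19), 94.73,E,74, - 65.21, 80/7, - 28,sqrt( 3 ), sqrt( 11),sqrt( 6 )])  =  [ - 65.21, - 28 , sqrt(3),sqrt( 6 ),E, sqrt( 10 ),  sqrt(11),sqrt( 19), 8 , 80/7,74,94.73]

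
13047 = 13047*1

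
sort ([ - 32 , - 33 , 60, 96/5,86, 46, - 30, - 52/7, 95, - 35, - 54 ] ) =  [ - 54, - 35,  -  33, -32, - 30, - 52/7,96/5 , 46, 60,86,95]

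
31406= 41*766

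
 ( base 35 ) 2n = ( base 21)49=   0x5d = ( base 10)93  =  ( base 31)30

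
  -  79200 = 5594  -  84794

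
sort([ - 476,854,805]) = [-476,805,854]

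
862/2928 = 431/1464  =  0.29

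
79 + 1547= 1626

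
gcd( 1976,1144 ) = 104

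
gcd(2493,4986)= 2493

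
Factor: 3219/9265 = 3^1*5^( - 1 ) * 17^( - 1)*29^1 *37^1*109^ ( - 1 ) 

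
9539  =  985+8554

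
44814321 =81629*549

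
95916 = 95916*1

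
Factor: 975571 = 53^1*79^1*233^1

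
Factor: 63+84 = 147   =  3^1*7^2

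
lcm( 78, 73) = 5694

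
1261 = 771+490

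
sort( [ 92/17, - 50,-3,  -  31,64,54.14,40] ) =[-50, - 31,-3,92/17,40,54.14,64 ]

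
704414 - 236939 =467475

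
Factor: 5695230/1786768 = 2847615/893384 = 2^( - 3) * 3^1 * 5^1 * 17^ (- 1 )*229^1 * 829^1*6569^(-1 )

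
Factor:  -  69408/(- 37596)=24/13 = 2^3*3^1*13^(-1)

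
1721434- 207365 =1514069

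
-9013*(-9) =81117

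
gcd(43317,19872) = 9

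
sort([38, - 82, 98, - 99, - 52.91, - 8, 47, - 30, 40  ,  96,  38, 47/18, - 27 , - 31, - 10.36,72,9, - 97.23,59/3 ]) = [ - 99,- 97.23, - 82,-52.91, - 31,  -  30, - 27 , - 10.36,-8, 47/18, 9,59/3,38,38, 40, 47,72,96, 98]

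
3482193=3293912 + 188281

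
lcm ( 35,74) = 2590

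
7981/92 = 86 + 3/4 = 86.75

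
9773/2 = 4886+1/2 = 4886.50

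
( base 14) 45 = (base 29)23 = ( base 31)1U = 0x3D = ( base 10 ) 61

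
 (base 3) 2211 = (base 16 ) 4c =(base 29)2i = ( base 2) 1001100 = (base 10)76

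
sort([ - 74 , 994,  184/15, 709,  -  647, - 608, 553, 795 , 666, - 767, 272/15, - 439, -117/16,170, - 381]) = [ - 767, - 647, - 608, - 439, - 381, - 74, - 117/16, 184/15,272/15, 170, 553, 666, 709, 795,994]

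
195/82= 2 + 31/82 = 2.38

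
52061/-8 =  - 6508 + 3/8 = -6507.62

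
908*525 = 476700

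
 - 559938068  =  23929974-583868042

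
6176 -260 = 5916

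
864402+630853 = 1495255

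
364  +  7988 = 8352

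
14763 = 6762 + 8001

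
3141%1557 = 27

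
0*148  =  0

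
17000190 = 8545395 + 8454795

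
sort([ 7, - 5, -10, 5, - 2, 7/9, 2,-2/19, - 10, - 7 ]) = [ -10, - 10, - 7,-5, - 2,-2/19, 7/9,2,5, 7]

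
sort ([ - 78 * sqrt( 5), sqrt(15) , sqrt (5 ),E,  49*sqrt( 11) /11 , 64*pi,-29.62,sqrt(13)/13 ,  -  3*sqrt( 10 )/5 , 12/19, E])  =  [-78*sqrt( 5),-29.62,  -  3*sqrt ( 10)/5,  sqrt( 13) /13,12/19,sqrt( 5 ),E,E,sqrt( 15 ),49*sqrt( 11)/11,64*pi]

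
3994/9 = 443 + 7/9=443.78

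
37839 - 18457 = 19382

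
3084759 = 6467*477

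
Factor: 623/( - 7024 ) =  - 2^( - 4 )*7^1*89^1 * 439^( - 1 ) 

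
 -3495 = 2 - 3497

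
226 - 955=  - 729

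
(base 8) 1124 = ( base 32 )IK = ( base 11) 4A2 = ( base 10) 596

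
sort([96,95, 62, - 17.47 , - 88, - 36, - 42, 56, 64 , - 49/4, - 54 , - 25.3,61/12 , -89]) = [ - 89, - 88,-54,  -  42, - 36 , - 25.3, - 17.47, - 49/4,61/12,56,62, 64 , 95 , 96 ] 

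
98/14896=1/152 = 0.01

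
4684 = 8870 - 4186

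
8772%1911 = 1128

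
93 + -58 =35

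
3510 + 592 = 4102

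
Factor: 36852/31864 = 2^ ( - 1 )*3^1*7^(  -  1)* 37^1*83^1* 569^( - 1) = 9213/7966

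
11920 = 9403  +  2517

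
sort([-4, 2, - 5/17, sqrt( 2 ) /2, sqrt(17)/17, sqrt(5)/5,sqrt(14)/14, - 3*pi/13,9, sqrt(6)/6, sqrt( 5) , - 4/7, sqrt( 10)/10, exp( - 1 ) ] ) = [ - 4, - 3*pi/13, - 4/7 , - 5/17, sqrt( 17)/17, sqrt (14)/14, sqrt(10)/10, exp( - 1 ), sqrt(6 ) /6, sqrt( 5)/5, sqrt (2 )/2,2, sqrt(5),9 ]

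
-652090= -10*65209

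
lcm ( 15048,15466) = 556776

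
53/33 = 53/33 = 1.61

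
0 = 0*15981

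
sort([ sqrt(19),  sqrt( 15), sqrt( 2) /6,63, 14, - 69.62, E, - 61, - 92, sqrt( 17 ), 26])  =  [ - 92, -69.62  ,-61, sqrt( 2 )/6, E, sqrt( 15), sqrt( 17), sqrt( 19 ),14, 26, 63]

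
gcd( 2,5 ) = 1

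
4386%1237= 675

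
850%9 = 4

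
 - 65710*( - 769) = 50530990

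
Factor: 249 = 3^1*83^1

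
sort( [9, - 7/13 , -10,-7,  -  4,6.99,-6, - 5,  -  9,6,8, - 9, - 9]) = [  -  10, - 9, - 9, - 9,-7, - 6,  -  5, - 4, - 7/13,6,6.99, 8, 9 ]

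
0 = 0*57279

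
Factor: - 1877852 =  - 2^2 * 59^1 * 73^1*109^1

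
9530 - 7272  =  2258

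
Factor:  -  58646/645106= -1/11 = - 11^(-1 )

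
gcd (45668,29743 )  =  49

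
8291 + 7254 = 15545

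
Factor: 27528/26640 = 2^( - 1)*3^ ( - 1)*5^( - 1 )*31^1 =31/30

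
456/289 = 456/289 = 1.58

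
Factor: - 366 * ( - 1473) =2^1 * 3^2 *61^1*491^1 = 539118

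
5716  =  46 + 5670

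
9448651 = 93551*101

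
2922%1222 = 478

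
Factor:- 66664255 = - 5^1*7^2*19^1 * 14321^1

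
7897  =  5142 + 2755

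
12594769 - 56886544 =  - 44291775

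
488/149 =3 + 41/149 = 3.28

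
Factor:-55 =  - 5^1*11^1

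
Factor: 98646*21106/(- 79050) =  -  347003746/13175 = - 2^1*5^( - 2 )*17^( - 1)*31^( - 1)*41^1*61^1*173^1*401^1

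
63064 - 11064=52000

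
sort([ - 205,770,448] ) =[ - 205,448,770]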